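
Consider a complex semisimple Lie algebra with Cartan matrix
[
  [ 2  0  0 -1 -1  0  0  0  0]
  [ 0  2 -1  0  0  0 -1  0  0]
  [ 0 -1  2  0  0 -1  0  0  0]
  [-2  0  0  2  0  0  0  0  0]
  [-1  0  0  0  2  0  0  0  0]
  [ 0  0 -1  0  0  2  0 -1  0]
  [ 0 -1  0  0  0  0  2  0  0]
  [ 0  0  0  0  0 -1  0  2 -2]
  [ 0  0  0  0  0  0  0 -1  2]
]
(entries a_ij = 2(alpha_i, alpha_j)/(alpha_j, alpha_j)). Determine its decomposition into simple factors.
B6 ⊕ C3

The diagram associated to this matrix has two connected components: the simple roots {alpha_2, alpha_3, alpha_6, alpha_7, alpha_8, alpha_9} form a chain of 6 nodes with a double edge at one end; the terminal node there is the unique short simple root (B_6), and {alpha_1, alpha_4, alpha_5} form a chain of 3 nodes with a double edge at one end; the terminal node there is the unique long simple root (C_3). A semisimple Lie algebra decomposes uniquely as the direct sum of simple ideals, one per connected component of its Dynkin diagram, so g ≅ B_6 ⊕ C_3 (dimension 78 + 21 = 99).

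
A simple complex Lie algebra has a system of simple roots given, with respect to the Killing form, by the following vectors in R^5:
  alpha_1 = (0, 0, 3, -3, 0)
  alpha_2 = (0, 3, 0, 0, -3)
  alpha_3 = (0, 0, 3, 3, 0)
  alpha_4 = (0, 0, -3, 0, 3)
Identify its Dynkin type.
type D_4

Compute the Cartan integers a_ij = 2(alpha_i, alpha_j)/(alpha_j, alpha_j); the resulting 4x4 Cartan matrix is
[[2, 0, 0, -1], [0, 2, 0, -1], [0, 0, 2, -1], [-1, -1, -1, 2]].
All simple roots have the same length, so the diagram is simply laced. The associated Dynkin diagram is a chain of 2 nodes with a fork of two nodes at one end (D_4), so the type is D_4 (the algebra so(8)).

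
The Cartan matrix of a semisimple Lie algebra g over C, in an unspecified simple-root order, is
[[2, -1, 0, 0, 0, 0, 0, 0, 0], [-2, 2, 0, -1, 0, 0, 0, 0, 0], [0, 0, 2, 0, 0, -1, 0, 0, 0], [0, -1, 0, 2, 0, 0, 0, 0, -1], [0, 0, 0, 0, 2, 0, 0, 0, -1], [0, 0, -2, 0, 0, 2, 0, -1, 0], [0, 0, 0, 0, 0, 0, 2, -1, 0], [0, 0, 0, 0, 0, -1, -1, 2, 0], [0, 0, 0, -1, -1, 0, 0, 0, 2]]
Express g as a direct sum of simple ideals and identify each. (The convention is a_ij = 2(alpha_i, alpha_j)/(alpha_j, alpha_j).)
B_4 + B_5

The diagram associated to this matrix has two connected components: the simple roots {alpha_3, alpha_6, alpha_7, alpha_8} form a chain of 4 nodes with a double edge at one end; the terminal node there is the unique short simple root (B_4), and {alpha_1, alpha_2, alpha_4, alpha_5, alpha_9} form a chain of 5 nodes with a double edge at one end; the terminal node there is the unique short simple root (B_5). A semisimple Lie algebra decomposes uniquely as the direct sum of simple ideals, one per connected component of its Dynkin diagram, so g ≅ B_4 ⊕ B_5 (dimension 36 + 55 = 91).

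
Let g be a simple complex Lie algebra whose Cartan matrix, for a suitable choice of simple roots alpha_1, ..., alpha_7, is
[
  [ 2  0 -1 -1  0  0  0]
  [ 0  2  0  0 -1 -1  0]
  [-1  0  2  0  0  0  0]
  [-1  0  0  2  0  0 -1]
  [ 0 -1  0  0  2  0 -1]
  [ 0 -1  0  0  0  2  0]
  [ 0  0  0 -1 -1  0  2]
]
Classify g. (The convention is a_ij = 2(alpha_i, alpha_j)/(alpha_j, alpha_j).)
The matrix has rank 7 with 2's on the diagonal. Reading the off-diagonal entries as Dynkin edges (a single edge where a_ij = a_ji = -1; a double or triple edge where a_ij * a_ji = 2 or 3), the diagram is a chain of 7 nodes with single edges (A_7). One simple-root ordering that puts it in standard form is (alpha_6, alpha_2, alpha_5, alpha_7, alpha_4, alpha_1, alpha_3). So the algebra is type A_7, i.e. sl(8).

type A_7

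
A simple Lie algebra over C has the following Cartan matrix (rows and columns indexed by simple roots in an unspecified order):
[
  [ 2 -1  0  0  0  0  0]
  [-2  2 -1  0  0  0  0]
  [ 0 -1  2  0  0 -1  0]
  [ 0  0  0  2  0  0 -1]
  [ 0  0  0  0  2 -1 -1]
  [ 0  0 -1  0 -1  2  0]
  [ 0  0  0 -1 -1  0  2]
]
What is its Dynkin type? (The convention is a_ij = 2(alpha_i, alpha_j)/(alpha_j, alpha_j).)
B7

The matrix has rank 7 with 2's on the diagonal. Reading the off-diagonal entries as Dynkin edges (a single edge where a_ij = a_ji = -1; a double or triple edge where a_ij * a_ji = 2 or 3), the diagram is a chain of 7 nodes with a double edge at one end; the terminal node there is the unique short simple root (B_7). One simple-root ordering that puts it in standard form is (alpha_4, alpha_7, alpha_5, alpha_6, alpha_3, alpha_2, alpha_1). So the algebra is type B_7, i.e. so(15).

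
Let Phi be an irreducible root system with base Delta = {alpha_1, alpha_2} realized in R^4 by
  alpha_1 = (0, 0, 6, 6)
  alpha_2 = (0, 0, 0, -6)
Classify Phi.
B_2 (so(5))

Compute the Cartan integers a_ij = 2(alpha_i, alpha_j)/(alpha_j, alpha_j); the resulting 2x2 Cartan matrix is
[[2, -2], [-1, 2]].
The roots have two lengths (squared-length ratio 2:1); the short ones are alpha_{2}. The associated Dynkin diagram is a chain of 2 nodes with a double edge at one end; the terminal node there is the unique short simple root (B_2), so the type is B_2 (the algebra so(5)).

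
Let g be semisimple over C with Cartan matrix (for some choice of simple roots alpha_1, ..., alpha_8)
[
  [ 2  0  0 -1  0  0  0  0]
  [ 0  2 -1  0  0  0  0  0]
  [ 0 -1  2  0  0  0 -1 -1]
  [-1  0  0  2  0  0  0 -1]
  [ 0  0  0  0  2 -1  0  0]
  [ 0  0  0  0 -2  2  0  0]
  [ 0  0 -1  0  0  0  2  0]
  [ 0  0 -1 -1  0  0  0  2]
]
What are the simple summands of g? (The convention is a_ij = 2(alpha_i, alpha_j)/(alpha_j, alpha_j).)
B_2 ⊕ D_6

The diagram associated to this matrix has two connected components: the simple roots {alpha_5, alpha_6} form a chain of 2 nodes with a double edge at one end; the terminal node there is the unique short simple root (B_2), and {alpha_1, alpha_2, alpha_3, alpha_4, alpha_7, alpha_8} form a chain of 4 nodes with a fork of two nodes at one end (D_6). A semisimple Lie algebra decomposes uniquely as the direct sum of simple ideals, one per connected component of its Dynkin diagram, so g ≅ B_2 ⊕ D_6 (dimension 10 + 66 = 76).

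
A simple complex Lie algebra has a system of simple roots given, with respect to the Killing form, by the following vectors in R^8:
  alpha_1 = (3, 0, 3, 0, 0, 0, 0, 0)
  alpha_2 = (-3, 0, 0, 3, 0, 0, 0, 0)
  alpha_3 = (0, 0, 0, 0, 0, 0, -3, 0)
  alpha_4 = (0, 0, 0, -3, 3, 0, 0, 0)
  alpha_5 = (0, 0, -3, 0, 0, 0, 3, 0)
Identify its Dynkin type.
Compute the Cartan integers a_ij = 2(alpha_i, alpha_j)/(alpha_j, alpha_j); the resulting 5x5 Cartan matrix is
[[2, -1, 0, 0, -1], [-1, 2, 0, -1, 0], [0, 0, 2, 0, -1], [0, -1, 0, 2, 0], [-1, 0, -2, 0, 2]].
The roots have two lengths (squared-length ratio 2:1); the short ones are alpha_{3}. The associated Dynkin diagram is a chain of 5 nodes with a double edge at one end; the terminal node there is the unique short simple root (B_5), so the type is B_5 (the algebra so(11)).

B_5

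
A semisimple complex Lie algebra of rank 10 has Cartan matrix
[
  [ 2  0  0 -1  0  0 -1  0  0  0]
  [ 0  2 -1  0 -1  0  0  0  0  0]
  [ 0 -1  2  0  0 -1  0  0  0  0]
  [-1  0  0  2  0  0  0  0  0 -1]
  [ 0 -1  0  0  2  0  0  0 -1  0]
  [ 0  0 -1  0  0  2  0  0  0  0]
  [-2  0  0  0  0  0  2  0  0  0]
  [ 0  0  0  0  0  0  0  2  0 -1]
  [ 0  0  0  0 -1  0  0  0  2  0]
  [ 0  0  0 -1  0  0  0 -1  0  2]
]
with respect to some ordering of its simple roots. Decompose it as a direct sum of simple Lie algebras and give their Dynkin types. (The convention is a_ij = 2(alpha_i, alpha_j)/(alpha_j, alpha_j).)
The diagram associated to this matrix has two connected components: the simple roots {alpha_2, alpha_3, alpha_5, alpha_6, alpha_9} form a chain of 5 nodes with single edges (A_5), and {alpha_1, alpha_4, alpha_7, alpha_8, alpha_10} form a chain of 5 nodes with a double edge at one end; the terminal node there is the unique long simple root (C_5). A semisimple Lie algebra decomposes uniquely as the direct sum of simple ideals, one per connected component of its Dynkin diagram, so g ≅ A_5 ⊕ C_5 (dimension 35 + 55 = 90).

A_5 ⊕ C_5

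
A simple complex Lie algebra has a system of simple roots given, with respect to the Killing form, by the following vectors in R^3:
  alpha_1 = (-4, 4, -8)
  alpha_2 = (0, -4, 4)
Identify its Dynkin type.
G2

Compute the Cartan integers a_ij = 2(alpha_i, alpha_j)/(alpha_j, alpha_j); the resulting 2x2 Cartan matrix is
[[2, -3], [-1, 2]].
The roots have two lengths (squared-length ratio 3:1); the short ones are alpha_{2}. The associated Dynkin diagram is two nodes joined by a triple edge (G_2), so the type is G_2.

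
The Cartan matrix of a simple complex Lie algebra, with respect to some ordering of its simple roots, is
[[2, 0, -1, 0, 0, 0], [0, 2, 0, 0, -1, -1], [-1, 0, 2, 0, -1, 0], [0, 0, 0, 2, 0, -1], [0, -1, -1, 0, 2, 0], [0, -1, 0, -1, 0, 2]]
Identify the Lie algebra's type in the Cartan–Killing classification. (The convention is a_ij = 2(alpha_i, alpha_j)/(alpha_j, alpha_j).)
The matrix has rank 6 with 2's on the diagonal. Reading the off-diagonal entries as Dynkin edges (a single edge where a_ij = a_ji = -1; a double or triple edge where a_ij * a_ji = 2 or 3), the diagram is a chain of 6 nodes with single edges (A_6). One simple-root ordering that puts it in standard form is (alpha_4, alpha_6, alpha_2, alpha_5, alpha_3, alpha_1). So the algebra is type A_6, i.e. sl(7).

type A_6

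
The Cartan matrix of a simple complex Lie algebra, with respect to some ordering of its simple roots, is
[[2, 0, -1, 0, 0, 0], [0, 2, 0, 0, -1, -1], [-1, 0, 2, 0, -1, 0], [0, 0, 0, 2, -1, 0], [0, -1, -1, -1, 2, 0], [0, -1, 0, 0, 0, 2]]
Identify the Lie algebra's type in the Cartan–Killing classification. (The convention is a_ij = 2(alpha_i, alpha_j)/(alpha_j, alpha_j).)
The matrix has rank 6 with 2's on the diagonal. Reading the off-diagonal entries as Dynkin edges (a single edge where a_ij = a_ji = -1; a double or triple edge where a_ij * a_ji = 2 or 3), the diagram is a chain of 5 nodes with one extra node attached to the third node from one end (E_6). One simple-root ordering that puts it in standard form is (alpha_6, alpha_4, alpha_2, alpha_5, alpha_3, alpha_1). So the algebra is type E_6.

E_6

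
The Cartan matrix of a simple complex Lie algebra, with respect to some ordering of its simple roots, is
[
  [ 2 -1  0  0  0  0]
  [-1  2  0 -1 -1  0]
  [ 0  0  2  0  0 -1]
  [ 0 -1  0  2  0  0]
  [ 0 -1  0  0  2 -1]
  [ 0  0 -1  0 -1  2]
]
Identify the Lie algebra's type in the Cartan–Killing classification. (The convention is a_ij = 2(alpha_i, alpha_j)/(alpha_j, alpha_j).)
The matrix has rank 6 with 2's on the diagonal. Reading the off-diagonal entries as Dynkin edges (a single edge where a_ij = a_ji = -1; a double or triple edge where a_ij * a_ji = 2 or 3), the diagram is a chain of 4 nodes with a fork of two nodes at one end (D_6). One simple-root ordering that puts it in standard form is (alpha_3, alpha_6, alpha_5, alpha_2, alpha_1, alpha_4). So the algebra is type D_6, i.e. so(12).

D_6 (so(12))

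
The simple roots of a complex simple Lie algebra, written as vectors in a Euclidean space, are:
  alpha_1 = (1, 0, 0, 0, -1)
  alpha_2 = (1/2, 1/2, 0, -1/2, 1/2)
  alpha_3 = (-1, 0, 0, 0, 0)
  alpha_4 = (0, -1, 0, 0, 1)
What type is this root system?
Compute the Cartan integers a_ij = 2(alpha_i, alpha_j)/(alpha_j, alpha_j); the resulting 4x4 Cartan matrix is
[[2, 0, -2, -1], [0, 2, -1, 0], [-1, -1, 2, 0], [-1, 0, 0, 2]].
The roots have two lengths (squared-length ratio 2:1); the short ones are alpha_{2,3}. The associated Dynkin diagram is a chain of 4 nodes with a double edge between the middle two (F_4), so the type is F_4.

F_4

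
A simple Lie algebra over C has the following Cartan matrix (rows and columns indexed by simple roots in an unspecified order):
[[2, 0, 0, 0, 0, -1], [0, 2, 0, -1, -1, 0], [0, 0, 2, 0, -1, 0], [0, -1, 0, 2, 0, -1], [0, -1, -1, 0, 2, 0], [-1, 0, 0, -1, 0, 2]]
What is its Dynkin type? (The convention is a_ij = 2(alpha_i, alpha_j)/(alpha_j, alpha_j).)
type A_6

The matrix has rank 6 with 2's on the diagonal. Reading the off-diagonal entries as Dynkin edges (a single edge where a_ij = a_ji = -1; a double or triple edge where a_ij * a_ji = 2 or 3), the diagram is a chain of 6 nodes with single edges (A_6). One simple-root ordering that puts it in standard form is (alpha_1, alpha_6, alpha_4, alpha_2, alpha_5, alpha_3). So the algebra is type A_6, i.e. sl(7).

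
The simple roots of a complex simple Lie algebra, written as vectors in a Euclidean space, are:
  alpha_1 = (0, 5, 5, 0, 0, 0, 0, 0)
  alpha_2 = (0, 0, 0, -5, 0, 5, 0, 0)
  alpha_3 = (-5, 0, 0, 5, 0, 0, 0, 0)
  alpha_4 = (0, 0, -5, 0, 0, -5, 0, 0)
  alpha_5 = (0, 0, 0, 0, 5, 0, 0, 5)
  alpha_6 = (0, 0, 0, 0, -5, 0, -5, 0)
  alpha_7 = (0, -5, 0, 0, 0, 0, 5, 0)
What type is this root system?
A_7 (sl(8))

Compute the Cartan integers a_ij = 2(alpha_i, alpha_j)/(alpha_j, alpha_j); the resulting 7x7 Cartan matrix is
[[2, 0, 0, -1, 0, 0, -1], [0, 2, -1, -1, 0, 0, 0], [0, -1, 2, 0, 0, 0, 0], [-1, -1, 0, 2, 0, 0, 0], [0, 0, 0, 0, 2, -1, 0], [0, 0, 0, 0, -1, 2, -1], [-1, 0, 0, 0, 0, -1, 2]].
All simple roots have the same length, so the diagram is simply laced. The associated Dynkin diagram is a chain of 7 nodes with single edges (A_7), so the type is A_7 (the algebra sl(8)).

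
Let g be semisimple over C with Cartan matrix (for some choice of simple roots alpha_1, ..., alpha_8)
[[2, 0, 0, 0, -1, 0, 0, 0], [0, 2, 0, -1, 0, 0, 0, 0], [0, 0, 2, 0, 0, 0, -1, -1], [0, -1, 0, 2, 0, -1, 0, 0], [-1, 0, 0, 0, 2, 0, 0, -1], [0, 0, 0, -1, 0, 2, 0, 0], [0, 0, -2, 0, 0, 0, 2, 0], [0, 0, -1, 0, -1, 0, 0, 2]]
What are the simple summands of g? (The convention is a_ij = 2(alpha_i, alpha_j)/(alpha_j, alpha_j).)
The diagram associated to this matrix has two connected components: the simple roots {alpha_2, alpha_4, alpha_6} form a chain of 3 nodes with single edges (A_3), and {alpha_1, alpha_3, alpha_5, alpha_7, alpha_8} form a chain of 5 nodes with a double edge at one end; the terminal node there is the unique long simple root (C_5). A semisimple Lie algebra decomposes uniquely as the direct sum of simple ideals, one per connected component of its Dynkin diagram, so g ≅ A_3 ⊕ C_5 (dimension 15 + 55 = 70).

A_3 + C_5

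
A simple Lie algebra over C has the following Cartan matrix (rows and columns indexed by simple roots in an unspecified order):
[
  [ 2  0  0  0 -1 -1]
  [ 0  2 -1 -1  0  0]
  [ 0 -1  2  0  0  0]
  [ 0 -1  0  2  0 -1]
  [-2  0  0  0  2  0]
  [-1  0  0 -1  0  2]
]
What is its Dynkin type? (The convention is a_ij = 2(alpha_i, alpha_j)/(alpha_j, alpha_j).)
The matrix has rank 6 with 2's on the diagonal. Reading the off-diagonal entries as Dynkin edges (a single edge where a_ij = a_ji = -1; a double or triple edge where a_ij * a_ji = 2 or 3), the diagram is a chain of 6 nodes with a double edge at one end; the terminal node there is the unique long simple root (C_6). One simple-root ordering that puts it in standard form is (alpha_3, alpha_2, alpha_4, alpha_6, alpha_1, alpha_5). So the algebra is type C_6, i.e. sp(12).

C_6 (sp(12))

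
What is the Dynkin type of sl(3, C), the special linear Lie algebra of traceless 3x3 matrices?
A_2 (sl(3))

This is sl(3), which has dimension 3^2 - 1 = 8 and rank 3 - 1 = 2 (a Cartan subalgebra is the diagonal traceless matrices). In the classification of classical Lie algebras, the special linear algebra sl(n+1) has type A_n; here n = 2, so the Dynkin diagram is a chain of 2 nodes with single edges (A_2). Hence the type is A_2.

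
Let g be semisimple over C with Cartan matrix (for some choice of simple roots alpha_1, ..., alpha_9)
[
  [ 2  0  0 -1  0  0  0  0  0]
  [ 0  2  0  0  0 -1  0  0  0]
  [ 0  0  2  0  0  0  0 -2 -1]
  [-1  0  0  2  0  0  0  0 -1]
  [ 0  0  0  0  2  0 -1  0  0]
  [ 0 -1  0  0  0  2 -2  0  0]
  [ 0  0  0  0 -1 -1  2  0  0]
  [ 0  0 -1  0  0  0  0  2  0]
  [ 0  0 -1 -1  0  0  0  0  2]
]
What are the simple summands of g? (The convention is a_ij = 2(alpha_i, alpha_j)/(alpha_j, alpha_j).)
The diagram associated to this matrix has two connected components: the simple roots {alpha_1, alpha_3, alpha_4, alpha_8, alpha_9} form a chain of 5 nodes with a double edge at one end; the terminal node there is the unique short simple root (B_5), and {alpha_2, alpha_5, alpha_6, alpha_7} form a chain of 4 nodes with a double edge between the middle two (F_4). A semisimple Lie algebra decomposes uniquely as the direct sum of simple ideals, one per connected component of its Dynkin diagram, so g ≅ B_5 ⊕ F_4 (dimension 55 + 52 = 107).

type B_5 + type F_4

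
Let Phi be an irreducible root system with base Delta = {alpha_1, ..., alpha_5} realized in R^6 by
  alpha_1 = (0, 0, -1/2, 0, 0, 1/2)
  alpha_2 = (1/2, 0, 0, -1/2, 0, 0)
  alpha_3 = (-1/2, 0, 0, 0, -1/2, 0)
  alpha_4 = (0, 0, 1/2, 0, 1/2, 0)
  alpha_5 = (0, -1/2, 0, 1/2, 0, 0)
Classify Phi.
A5

Compute the Cartan integers a_ij = 2(alpha_i, alpha_j)/(alpha_j, alpha_j); the resulting 5x5 Cartan matrix is
[[2, 0, 0, -1, 0], [0, 2, -1, 0, -1], [0, -1, 2, -1, 0], [-1, 0, -1, 2, 0], [0, -1, 0, 0, 2]].
All simple roots have the same length, so the diagram is simply laced. The associated Dynkin diagram is a chain of 5 nodes with single edges (A_5), so the type is A_5 (the algebra sl(6)).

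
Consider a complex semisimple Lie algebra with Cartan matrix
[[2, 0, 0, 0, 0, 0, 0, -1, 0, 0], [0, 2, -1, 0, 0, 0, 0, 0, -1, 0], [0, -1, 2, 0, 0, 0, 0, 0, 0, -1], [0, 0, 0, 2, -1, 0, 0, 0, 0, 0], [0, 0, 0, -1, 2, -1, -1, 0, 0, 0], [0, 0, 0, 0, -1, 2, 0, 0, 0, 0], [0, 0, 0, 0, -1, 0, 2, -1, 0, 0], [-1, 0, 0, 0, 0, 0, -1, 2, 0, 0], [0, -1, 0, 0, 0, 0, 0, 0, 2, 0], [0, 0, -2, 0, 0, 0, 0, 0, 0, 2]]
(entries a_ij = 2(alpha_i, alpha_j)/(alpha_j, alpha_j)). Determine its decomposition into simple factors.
The diagram associated to this matrix has two connected components: the simple roots {alpha_2, alpha_3, alpha_9, alpha_10} form a chain of 4 nodes with a double edge at one end; the terminal node there is the unique long simple root (C_4), and {alpha_1, alpha_4, alpha_5, alpha_6, alpha_7, alpha_8} form a chain of 4 nodes with a fork of two nodes at one end (D_6). A semisimple Lie algebra decomposes uniquely as the direct sum of simple ideals, one per connected component of its Dynkin diagram, so g ≅ C_4 ⊕ D_6 (dimension 36 + 66 = 102).

type C_4 ⊕ type D_6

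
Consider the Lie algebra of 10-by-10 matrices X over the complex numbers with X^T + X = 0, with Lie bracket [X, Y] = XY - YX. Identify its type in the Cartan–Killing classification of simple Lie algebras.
D_5 (so(10))

This is so(10) with 10 even, which has dimension 10(10-1)/2 = 45 and rank 10/2 = 5. In the classification of classical Lie algebras, the orthogonal algebra so(2n) in an even number of variables has type D_n; here n = 5, so the Dynkin diagram is a chain of 3 nodes with a fork of two nodes at one end (D_5). Hence the type is D_5.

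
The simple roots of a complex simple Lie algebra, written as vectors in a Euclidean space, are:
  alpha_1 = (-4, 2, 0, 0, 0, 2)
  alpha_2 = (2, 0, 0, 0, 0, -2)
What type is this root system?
Compute the Cartan integers a_ij = 2(alpha_i, alpha_j)/(alpha_j, alpha_j); the resulting 2x2 Cartan matrix is
[[2, -3], [-1, 2]].
The roots have two lengths (squared-length ratio 3:1); the short ones are alpha_{2}. The associated Dynkin diagram is two nodes joined by a triple edge (G_2), so the type is G_2.

G_2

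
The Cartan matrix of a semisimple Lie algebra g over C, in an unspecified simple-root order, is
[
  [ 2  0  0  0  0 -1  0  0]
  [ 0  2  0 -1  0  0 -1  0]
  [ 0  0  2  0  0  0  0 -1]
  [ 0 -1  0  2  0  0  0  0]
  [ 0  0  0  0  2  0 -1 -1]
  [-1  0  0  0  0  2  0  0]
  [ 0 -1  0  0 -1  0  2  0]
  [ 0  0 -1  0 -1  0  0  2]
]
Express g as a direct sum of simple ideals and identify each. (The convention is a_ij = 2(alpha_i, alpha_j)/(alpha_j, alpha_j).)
A_2 (sl(3)) ⊕ A_6 (sl(7))

The diagram associated to this matrix has two connected components: the simple roots {alpha_1, alpha_6} form a chain of 2 nodes with single edges (A_2), and {alpha_2, alpha_3, alpha_4, alpha_5, alpha_7, alpha_8} form a chain of 6 nodes with single edges (A_6). A semisimple Lie algebra decomposes uniquely as the direct sum of simple ideals, one per connected component of its Dynkin diagram, so g ≅ A_2 ⊕ A_6 (dimension 8 + 48 = 56).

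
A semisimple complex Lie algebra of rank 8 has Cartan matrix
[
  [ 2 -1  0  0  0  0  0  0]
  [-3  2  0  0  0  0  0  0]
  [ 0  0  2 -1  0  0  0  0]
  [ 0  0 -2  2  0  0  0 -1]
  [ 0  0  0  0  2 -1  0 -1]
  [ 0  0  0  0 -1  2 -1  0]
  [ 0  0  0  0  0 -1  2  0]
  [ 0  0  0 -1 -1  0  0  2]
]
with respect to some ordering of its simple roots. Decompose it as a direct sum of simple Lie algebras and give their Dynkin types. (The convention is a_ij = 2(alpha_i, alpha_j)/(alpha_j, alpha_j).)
The diagram associated to this matrix has two connected components: the simple roots {alpha_3, alpha_4, alpha_5, alpha_6, alpha_7, alpha_8} form a chain of 6 nodes with a double edge at one end; the terminal node there is the unique short simple root (B_6), and {alpha_1, alpha_2} form two nodes joined by a triple edge (G_2). A semisimple Lie algebra decomposes uniquely as the direct sum of simple ideals, one per connected component of its Dynkin diagram, so g ≅ B_6 ⊕ G_2 (dimension 78 + 14 = 92).

B6 ⊕ G2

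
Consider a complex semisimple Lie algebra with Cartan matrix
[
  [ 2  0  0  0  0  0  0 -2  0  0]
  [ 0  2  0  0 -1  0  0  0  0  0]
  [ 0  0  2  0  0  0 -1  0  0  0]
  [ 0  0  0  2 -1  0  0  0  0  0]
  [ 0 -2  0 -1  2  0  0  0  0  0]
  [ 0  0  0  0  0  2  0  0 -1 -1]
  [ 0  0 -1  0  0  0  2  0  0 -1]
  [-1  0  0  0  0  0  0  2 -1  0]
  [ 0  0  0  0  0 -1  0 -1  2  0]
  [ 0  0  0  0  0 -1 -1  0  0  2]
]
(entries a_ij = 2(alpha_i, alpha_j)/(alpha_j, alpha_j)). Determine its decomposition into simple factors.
B_3 + C_7

The diagram associated to this matrix has two connected components: the simple roots {alpha_2, alpha_4, alpha_5} form a chain of 3 nodes with a double edge at one end; the terminal node there is the unique short simple root (B_3), and {alpha_1, alpha_3, alpha_6, alpha_7, alpha_8, alpha_9, alpha_10} form a chain of 7 nodes with a double edge at one end; the terminal node there is the unique long simple root (C_7). A semisimple Lie algebra decomposes uniquely as the direct sum of simple ideals, one per connected component of its Dynkin diagram, so g ≅ B_3 ⊕ C_7 (dimension 21 + 105 = 126).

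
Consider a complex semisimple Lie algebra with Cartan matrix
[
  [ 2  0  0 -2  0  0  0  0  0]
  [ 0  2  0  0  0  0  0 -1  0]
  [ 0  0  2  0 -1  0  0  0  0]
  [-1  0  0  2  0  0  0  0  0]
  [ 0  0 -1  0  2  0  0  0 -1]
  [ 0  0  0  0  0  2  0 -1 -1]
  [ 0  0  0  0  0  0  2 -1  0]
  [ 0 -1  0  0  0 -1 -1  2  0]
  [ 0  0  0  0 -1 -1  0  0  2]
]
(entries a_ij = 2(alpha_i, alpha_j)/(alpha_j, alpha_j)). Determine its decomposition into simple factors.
The diagram associated to this matrix has two connected components: the simple roots {alpha_1, alpha_4} form a chain of 2 nodes with a double edge at one end; the terminal node there is the unique short simple root (B_2), and {alpha_2, alpha_3, alpha_5, alpha_6, alpha_7, alpha_8, alpha_9} form a chain of 5 nodes with a fork of two nodes at one end (D_7). A semisimple Lie algebra decomposes uniquely as the direct sum of simple ideals, one per connected component of its Dynkin diagram, so g ≅ B_2 ⊕ D_7 (dimension 10 + 91 = 101).

B2 ⊕ D7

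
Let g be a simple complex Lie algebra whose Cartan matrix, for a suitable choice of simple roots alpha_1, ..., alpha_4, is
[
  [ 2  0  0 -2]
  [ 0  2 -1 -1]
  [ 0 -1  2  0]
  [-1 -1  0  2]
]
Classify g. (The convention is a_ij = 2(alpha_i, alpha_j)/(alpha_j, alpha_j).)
The matrix has rank 4 with 2's on the diagonal. Reading the off-diagonal entries as Dynkin edges (a single edge where a_ij = a_ji = -1; a double or triple edge where a_ij * a_ji = 2 or 3), the diagram is a chain of 4 nodes with a double edge at one end; the terminal node there is the unique long simple root (C_4). One simple-root ordering that puts it in standard form is (alpha_3, alpha_2, alpha_4, alpha_1). So the algebra is type C_4, i.e. sp(8).

C_4 (sp(8))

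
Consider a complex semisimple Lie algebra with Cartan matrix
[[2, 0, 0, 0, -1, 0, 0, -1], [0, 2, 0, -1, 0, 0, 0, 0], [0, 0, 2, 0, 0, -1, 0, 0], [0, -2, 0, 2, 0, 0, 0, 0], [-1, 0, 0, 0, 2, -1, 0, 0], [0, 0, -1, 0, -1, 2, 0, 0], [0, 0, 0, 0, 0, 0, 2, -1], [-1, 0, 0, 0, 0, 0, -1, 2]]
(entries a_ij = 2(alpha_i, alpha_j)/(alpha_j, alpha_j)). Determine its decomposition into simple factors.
A6 + B2

The diagram associated to this matrix has two connected components: the simple roots {alpha_1, alpha_3, alpha_5, alpha_6, alpha_7, alpha_8} form a chain of 6 nodes with single edges (A_6), and {alpha_2, alpha_4} form a chain of 2 nodes with a double edge at one end; the terminal node there is the unique short simple root (B_2). A semisimple Lie algebra decomposes uniquely as the direct sum of simple ideals, one per connected component of its Dynkin diagram, so g ≅ A_6 ⊕ B_2 (dimension 48 + 10 = 58).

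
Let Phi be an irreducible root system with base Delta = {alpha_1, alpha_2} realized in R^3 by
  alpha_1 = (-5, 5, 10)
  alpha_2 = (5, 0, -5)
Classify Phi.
G_2

Compute the Cartan integers a_ij = 2(alpha_i, alpha_j)/(alpha_j, alpha_j); the resulting 2x2 Cartan matrix is
[[2, -3], [-1, 2]].
The roots have two lengths (squared-length ratio 3:1); the short ones are alpha_{2}. The associated Dynkin diagram is two nodes joined by a triple edge (G_2), so the type is G_2.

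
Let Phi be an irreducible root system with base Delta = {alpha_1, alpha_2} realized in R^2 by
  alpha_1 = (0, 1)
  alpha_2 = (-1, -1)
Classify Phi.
B_2

Compute the Cartan integers a_ij = 2(alpha_i, alpha_j)/(alpha_j, alpha_j); the resulting 2x2 Cartan matrix is
[[2, -1], [-2, 2]].
The roots have two lengths (squared-length ratio 2:1); the short ones are alpha_{1}. The associated Dynkin diagram is a chain of 2 nodes with a double edge at one end; the terminal node there is the unique short simple root (B_2), so the type is B_2 (the algebra so(5)).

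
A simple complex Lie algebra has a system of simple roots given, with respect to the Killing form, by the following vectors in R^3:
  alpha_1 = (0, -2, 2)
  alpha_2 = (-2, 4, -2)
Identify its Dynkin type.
G2

Compute the Cartan integers a_ij = 2(alpha_i, alpha_j)/(alpha_j, alpha_j); the resulting 2x2 Cartan matrix is
[[2, -1], [-3, 2]].
The roots have two lengths (squared-length ratio 3:1); the short ones are alpha_{1}. The associated Dynkin diagram is two nodes joined by a triple edge (G_2), so the type is G_2.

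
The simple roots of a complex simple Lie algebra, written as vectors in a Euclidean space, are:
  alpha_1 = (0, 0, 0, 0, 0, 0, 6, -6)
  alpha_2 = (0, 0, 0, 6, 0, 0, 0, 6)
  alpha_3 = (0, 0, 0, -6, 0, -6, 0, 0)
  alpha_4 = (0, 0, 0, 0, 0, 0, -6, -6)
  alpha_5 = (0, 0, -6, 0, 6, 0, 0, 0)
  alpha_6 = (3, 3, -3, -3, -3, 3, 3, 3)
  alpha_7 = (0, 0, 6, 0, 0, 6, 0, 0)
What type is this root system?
type E_7

Compute the Cartan integers a_ij = 2(alpha_i, alpha_j)/(alpha_j, alpha_j); the resulting 7x7 Cartan matrix is
[[2, -1, 0, 0, 0, 0, 0], [-1, 2, -1, -1, 0, 0, 0], [0, -1, 2, 0, 0, 0, -1], [0, -1, 0, 2, 0, -1, 0], [0, 0, 0, 0, 2, 0, -1], [0, 0, 0, -1, 0, 2, 0], [0, 0, -1, 0, -1, 0, 2]].
All simple roots have the same length, so the diagram is simply laced. The associated Dynkin diagram is a chain of 6 nodes with one extra node attached to the third node from one end (E_7), so the type is E_7.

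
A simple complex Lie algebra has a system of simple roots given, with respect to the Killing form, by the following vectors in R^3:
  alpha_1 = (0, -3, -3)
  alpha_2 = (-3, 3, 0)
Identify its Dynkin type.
Compute the Cartan integers a_ij = 2(alpha_i, alpha_j)/(alpha_j, alpha_j); the resulting 2x2 Cartan matrix is
[[2, -1], [-1, 2]].
All simple roots have the same length, so the diagram is simply laced. The associated Dynkin diagram is a chain of 2 nodes with single edges (A_2), so the type is A_2 (the algebra sl(3)).

type A_2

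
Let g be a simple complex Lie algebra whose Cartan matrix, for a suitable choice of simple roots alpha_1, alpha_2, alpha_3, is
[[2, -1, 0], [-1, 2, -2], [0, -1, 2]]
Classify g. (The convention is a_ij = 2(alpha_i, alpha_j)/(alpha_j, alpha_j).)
B3

The matrix has rank 3 with 2's on the diagonal. Reading the off-diagonal entries as Dynkin edges (a single edge where a_ij = a_ji = -1; a double or triple edge where a_ij * a_ji = 2 or 3), the diagram is a chain of 3 nodes with a double edge at one end; the terminal node there is the unique short simple root (B_3). One simple-root ordering that puts it in standard form is (alpha_1, alpha_2, alpha_3). So the algebra is type B_3, i.e. so(7).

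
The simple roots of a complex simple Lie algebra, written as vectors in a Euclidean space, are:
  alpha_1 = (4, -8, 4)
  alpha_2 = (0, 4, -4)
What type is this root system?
type G_2

Compute the Cartan integers a_ij = 2(alpha_i, alpha_j)/(alpha_j, alpha_j); the resulting 2x2 Cartan matrix is
[[2, -3], [-1, 2]].
The roots have two lengths (squared-length ratio 3:1); the short ones are alpha_{2}. The associated Dynkin diagram is two nodes joined by a triple edge (G_2), so the type is G_2.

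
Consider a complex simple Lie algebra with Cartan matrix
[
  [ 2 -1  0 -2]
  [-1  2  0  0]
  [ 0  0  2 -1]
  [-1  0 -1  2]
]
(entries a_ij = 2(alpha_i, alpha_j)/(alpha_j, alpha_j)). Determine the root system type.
F4

The matrix has rank 4 with 2's on the diagonal. Reading the off-diagonal entries as Dynkin edges (a single edge where a_ij = a_ji = -1; a double or triple edge where a_ij * a_ji = 2 or 3), the diagram is a chain of 4 nodes with a double edge between the middle two (F_4). One simple-root ordering that puts it in standard form is (alpha_2, alpha_1, alpha_4, alpha_3). So the algebra is type F_4.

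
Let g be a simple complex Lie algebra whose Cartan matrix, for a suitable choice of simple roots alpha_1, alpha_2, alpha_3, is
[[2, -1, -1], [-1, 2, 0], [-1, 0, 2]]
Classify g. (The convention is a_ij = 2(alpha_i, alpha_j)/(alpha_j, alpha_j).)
A3

The matrix has rank 3 with 2's on the diagonal. Reading the off-diagonal entries as Dynkin edges (a single edge where a_ij = a_ji = -1; a double or triple edge where a_ij * a_ji = 2 or 3), the diagram is a chain of 3 nodes with single edges (A_3). One simple-root ordering that puts it in standard form is (alpha_3, alpha_1, alpha_2). So the algebra is type A_3, i.e. sl(4).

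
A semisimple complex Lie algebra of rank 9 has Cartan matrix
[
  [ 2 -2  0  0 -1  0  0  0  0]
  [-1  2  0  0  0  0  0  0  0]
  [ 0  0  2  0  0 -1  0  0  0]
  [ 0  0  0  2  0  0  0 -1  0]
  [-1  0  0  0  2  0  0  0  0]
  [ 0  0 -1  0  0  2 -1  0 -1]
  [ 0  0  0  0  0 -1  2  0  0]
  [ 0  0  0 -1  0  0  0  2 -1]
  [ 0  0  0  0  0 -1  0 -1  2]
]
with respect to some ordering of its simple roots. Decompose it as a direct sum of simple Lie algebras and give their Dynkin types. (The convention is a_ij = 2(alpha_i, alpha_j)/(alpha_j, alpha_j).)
The diagram associated to this matrix has two connected components: the simple roots {alpha_1, alpha_2, alpha_5} form a chain of 3 nodes with a double edge at one end; the terminal node there is the unique short simple root (B_3), and {alpha_3, alpha_4, alpha_6, alpha_7, alpha_8, alpha_9} form a chain of 4 nodes with a fork of two nodes at one end (D_6). A semisimple Lie algebra decomposes uniquely as the direct sum of simple ideals, one per connected component of its Dynkin diagram, so g ≅ B_3 ⊕ D_6 (dimension 21 + 66 = 87).

B_3 (so(7)) + D_6 (so(12))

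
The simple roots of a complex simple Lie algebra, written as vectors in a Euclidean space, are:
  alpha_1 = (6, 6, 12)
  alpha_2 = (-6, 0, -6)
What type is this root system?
Compute the Cartan integers a_ij = 2(alpha_i, alpha_j)/(alpha_j, alpha_j); the resulting 2x2 Cartan matrix is
[[2, -3], [-1, 2]].
The roots have two lengths (squared-length ratio 3:1); the short ones are alpha_{2}. The associated Dynkin diagram is two nodes joined by a triple edge (G_2), so the type is G_2.

G_2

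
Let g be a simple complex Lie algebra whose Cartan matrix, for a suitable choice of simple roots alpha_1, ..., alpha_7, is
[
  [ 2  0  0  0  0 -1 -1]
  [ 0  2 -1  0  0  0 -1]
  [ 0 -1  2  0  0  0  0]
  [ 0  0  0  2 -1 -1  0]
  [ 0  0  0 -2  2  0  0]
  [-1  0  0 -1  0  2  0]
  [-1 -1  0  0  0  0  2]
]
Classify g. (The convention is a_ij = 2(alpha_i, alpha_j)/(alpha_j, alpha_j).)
C_7

The matrix has rank 7 with 2's on the diagonal. Reading the off-diagonal entries as Dynkin edges (a single edge where a_ij = a_ji = -1; a double or triple edge where a_ij * a_ji = 2 or 3), the diagram is a chain of 7 nodes with a double edge at one end; the terminal node there is the unique long simple root (C_7). One simple-root ordering that puts it in standard form is (alpha_3, alpha_2, alpha_7, alpha_1, alpha_6, alpha_4, alpha_5). So the algebra is type C_7, i.e. sp(14).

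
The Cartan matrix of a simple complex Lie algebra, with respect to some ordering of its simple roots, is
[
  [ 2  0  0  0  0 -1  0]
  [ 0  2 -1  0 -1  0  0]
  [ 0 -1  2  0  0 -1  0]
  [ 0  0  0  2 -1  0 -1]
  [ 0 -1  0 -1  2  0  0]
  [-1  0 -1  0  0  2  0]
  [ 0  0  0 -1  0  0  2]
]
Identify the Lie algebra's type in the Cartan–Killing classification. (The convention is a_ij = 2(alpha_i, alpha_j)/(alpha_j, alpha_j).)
The matrix has rank 7 with 2's on the diagonal. Reading the off-diagonal entries as Dynkin edges (a single edge where a_ij = a_ji = -1; a double or triple edge where a_ij * a_ji = 2 or 3), the diagram is a chain of 7 nodes with single edges (A_7). One simple-root ordering that puts it in standard form is (alpha_1, alpha_6, alpha_3, alpha_2, alpha_5, alpha_4, alpha_7). So the algebra is type A_7, i.e. sl(8).

type A_7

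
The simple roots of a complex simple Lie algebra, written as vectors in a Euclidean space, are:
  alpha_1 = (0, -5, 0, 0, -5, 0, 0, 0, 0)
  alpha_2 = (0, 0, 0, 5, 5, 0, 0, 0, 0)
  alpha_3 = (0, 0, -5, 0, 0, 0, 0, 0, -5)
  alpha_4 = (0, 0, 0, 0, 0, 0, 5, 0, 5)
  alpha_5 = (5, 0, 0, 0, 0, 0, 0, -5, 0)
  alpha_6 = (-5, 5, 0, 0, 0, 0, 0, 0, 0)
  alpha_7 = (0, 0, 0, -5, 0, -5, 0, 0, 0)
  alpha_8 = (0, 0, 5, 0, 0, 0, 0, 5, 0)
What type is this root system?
A_8

Compute the Cartan integers a_ij = 2(alpha_i, alpha_j)/(alpha_j, alpha_j); the resulting 8x8 Cartan matrix is
[[2, -1, 0, 0, 0, -1, 0, 0], [-1, 2, 0, 0, 0, 0, -1, 0], [0, 0, 2, -1, 0, 0, 0, -1], [0, 0, -1, 2, 0, 0, 0, 0], [0, 0, 0, 0, 2, -1, 0, -1], [-1, 0, 0, 0, -1, 2, 0, 0], [0, -1, 0, 0, 0, 0, 2, 0], [0, 0, -1, 0, -1, 0, 0, 2]].
All simple roots have the same length, so the diagram is simply laced. The associated Dynkin diagram is a chain of 8 nodes with single edges (A_8), so the type is A_8 (the algebra sl(9)).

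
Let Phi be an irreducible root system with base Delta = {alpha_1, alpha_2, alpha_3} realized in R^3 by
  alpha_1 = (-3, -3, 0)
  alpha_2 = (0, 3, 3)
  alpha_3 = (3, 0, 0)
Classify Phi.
B_3

Compute the Cartan integers a_ij = 2(alpha_i, alpha_j)/(alpha_j, alpha_j); the resulting 3x3 Cartan matrix is
[[2, -1, -2], [-1, 2, 0], [-1, 0, 2]].
The roots have two lengths (squared-length ratio 2:1); the short ones are alpha_{3}. The associated Dynkin diagram is a chain of 3 nodes with a double edge at one end; the terminal node there is the unique short simple root (B_3), so the type is B_3 (the algebra so(7)).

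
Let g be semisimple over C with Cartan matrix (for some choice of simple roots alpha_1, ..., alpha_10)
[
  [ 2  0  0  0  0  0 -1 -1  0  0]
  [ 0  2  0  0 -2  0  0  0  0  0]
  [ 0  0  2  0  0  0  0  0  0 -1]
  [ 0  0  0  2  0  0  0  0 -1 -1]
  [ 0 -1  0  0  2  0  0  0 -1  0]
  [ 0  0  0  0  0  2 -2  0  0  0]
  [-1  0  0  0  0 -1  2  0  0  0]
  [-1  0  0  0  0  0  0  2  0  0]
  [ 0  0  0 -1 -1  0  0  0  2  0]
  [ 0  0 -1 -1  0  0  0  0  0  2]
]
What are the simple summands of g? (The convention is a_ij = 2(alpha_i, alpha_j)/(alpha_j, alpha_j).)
The diagram associated to this matrix has two connected components: the simple roots {alpha_1, alpha_6, alpha_7, alpha_8} form a chain of 4 nodes with a double edge at one end; the terminal node there is the unique long simple root (C_4), and {alpha_2, alpha_3, alpha_4, alpha_5, alpha_9, alpha_10} form a chain of 6 nodes with a double edge at one end; the terminal node there is the unique long simple root (C_6). A semisimple Lie algebra decomposes uniquely as the direct sum of simple ideals, one per connected component of its Dynkin diagram, so g ≅ C_4 ⊕ C_6 (dimension 36 + 78 = 114).

C4 + C6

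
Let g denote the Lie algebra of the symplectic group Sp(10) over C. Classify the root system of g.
type C_5

This is sp(10), which has dimension 10(10+1)/2 = 55 and rank 10/2 = 5. In the classification of classical Lie algebras, the symplectic algebra sp(2n) has type C_n; here n = 5, so the Dynkin diagram is a chain of 5 nodes with a double edge at one end; the terminal node there is the unique long simple root (C_5). Hence the type is C_5.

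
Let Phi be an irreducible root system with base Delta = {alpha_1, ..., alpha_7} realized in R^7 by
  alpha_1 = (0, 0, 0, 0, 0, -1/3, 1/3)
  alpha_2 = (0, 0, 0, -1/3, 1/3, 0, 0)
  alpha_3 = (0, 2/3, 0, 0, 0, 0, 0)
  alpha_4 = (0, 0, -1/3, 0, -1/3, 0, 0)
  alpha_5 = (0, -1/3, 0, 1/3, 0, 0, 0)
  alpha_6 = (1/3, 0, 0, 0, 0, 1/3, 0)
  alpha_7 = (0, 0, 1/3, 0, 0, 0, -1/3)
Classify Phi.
C_7 (sp(14))

Compute the Cartan integers a_ij = 2(alpha_i, alpha_j)/(alpha_j, alpha_j); the resulting 7x7 Cartan matrix is
[[2, 0, 0, 0, 0, -1, -1], [0, 2, 0, -1, -1, 0, 0], [0, 0, 2, 0, -2, 0, 0], [0, -1, 0, 2, 0, 0, -1], [0, -1, -1, 0, 2, 0, 0], [-1, 0, 0, 0, 0, 2, 0], [-1, 0, 0, -1, 0, 0, 2]].
The roots have two lengths (squared-length ratio 2:1); the short ones are alpha_{1,2,4,5,6,7}. The associated Dynkin diagram is a chain of 7 nodes with a double edge at one end; the terminal node there is the unique long simple root (C_7), so the type is C_7 (the algebra sp(14)).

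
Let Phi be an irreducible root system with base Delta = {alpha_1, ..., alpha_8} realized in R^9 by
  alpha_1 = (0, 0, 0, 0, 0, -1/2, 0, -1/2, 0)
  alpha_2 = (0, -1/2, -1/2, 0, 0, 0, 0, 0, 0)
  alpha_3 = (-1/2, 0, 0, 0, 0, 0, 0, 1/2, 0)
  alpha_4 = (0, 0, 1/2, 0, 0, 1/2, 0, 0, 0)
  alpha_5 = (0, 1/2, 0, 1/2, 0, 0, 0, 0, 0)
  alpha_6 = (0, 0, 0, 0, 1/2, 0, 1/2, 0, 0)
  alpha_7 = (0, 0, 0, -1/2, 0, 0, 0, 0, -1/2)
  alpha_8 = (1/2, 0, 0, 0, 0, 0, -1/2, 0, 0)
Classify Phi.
Compute the Cartan integers a_ij = 2(alpha_i, alpha_j)/(alpha_j, alpha_j); the resulting 8x8 Cartan matrix is
[[2, 0, -1, -1, 0, 0, 0, 0], [0, 2, 0, -1, -1, 0, 0, 0], [-1, 0, 2, 0, 0, 0, 0, -1], [-1, -1, 0, 2, 0, 0, 0, 0], [0, -1, 0, 0, 2, 0, -1, 0], [0, 0, 0, 0, 0, 2, 0, -1], [0, 0, 0, 0, -1, 0, 2, 0], [0, 0, -1, 0, 0, -1, 0, 2]].
All simple roots have the same length, so the diagram is simply laced. The associated Dynkin diagram is a chain of 8 nodes with single edges (A_8), so the type is A_8 (the algebra sl(9)).

A_8 (sl(9))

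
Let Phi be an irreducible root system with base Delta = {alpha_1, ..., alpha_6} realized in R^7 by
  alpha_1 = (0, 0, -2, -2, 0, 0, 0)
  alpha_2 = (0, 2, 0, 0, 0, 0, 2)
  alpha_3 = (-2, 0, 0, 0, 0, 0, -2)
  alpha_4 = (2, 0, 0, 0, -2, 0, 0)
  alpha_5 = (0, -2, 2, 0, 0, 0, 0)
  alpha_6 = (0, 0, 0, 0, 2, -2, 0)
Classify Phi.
type A_6

Compute the Cartan integers a_ij = 2(alpha_i, alpha_j)/(alpha_j, alpha_j); the resulting 6x6 Cartan matrix is
[[2, 0, 0, 0, -1, 0], [0, 2, -1, 0, -1, 0], [0, -1, 2, -1, 0, 0], [0, 0, -1, 2, 0, -1], [-1, -1, 0, 0, 2, 0], [0, 0, 0, -1, 0, 2]].
All simple roots have the same length, so the diagram is simply laced. The associated Dynkin diagram is a chain of 6 nodes with single edges (A_6), so the type is A_6 (the algebra sl(7)).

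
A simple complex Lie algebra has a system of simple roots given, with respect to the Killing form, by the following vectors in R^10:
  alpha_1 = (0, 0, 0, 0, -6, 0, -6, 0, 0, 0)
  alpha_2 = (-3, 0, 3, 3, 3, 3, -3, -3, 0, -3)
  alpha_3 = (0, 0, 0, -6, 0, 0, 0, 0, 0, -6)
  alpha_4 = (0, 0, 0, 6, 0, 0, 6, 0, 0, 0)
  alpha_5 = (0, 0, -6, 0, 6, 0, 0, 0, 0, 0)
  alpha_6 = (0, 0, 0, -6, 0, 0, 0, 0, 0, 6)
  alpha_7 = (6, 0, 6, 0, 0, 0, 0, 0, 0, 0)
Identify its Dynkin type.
Compute the Cartan integers a_ij = 2(alpha_i, alpha_j)/(alpha_j, alpha_j); the resulting 7x7 Cartan matrix is
[[2, 0, 0, -1, -1, 0, 0], [0, 2, 0, 0, 0, -1, 0], [0, 0, 2, -1, 0, 0, 0], [-1, 0, -1, 2, 0, -1, 0], [-1, 0, 0, 0, 2, 0, -1], [0, -1, 0, -1, 0, 2, 0], [0, 0, 0, 0, -1, 0, 2]].
All simple roots have the same length, so the diagram is simply laced. The associated Dynkin diagram is a chain of 6 nodes with one extra node attached to the third node from one end (E_7), so the type is E_7.

E7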